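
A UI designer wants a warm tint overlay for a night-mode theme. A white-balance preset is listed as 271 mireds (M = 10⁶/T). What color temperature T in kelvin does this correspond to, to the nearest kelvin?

T = 10⁶ / 271 = 3690.04 K → 3690 K.

3690 K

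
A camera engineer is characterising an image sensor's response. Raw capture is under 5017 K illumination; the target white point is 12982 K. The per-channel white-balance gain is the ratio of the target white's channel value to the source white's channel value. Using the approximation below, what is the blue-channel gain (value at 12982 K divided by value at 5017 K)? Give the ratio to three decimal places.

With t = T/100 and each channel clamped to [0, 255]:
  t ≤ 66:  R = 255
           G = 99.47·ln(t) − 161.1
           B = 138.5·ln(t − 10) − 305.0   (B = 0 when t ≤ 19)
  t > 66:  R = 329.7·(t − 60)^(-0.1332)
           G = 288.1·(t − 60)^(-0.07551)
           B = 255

1.235

At 5017 K (t = 50.17):
  B = 138.5·ln(50.17 − 10) − 305.0 = 138.5·ln 40.17 − 305.0 = 138.5·3.6931 − 305.0 = 206.497.
At 12982 K (t = 129.82):
  B = 255 by definition for t > 66.
Gain = 255.000 / 206.497 = 1.2349 → 1.235.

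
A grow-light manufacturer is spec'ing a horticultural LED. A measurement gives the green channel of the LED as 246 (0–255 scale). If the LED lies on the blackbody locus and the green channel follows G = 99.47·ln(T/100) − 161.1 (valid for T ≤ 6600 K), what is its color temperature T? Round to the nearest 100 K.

6000 K

ln t = (246 + 161.1) / 99.47 = 4.0927.
t = e^4.0927 = 59.901.
T = 100·t = 5990 K → 6000 K to the nearest 100 K.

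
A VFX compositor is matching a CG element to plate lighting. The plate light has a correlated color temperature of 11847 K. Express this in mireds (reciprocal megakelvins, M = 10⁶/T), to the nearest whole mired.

84 mireds

M = 10⁶ / 11847 = 84.410 → 84 mireds.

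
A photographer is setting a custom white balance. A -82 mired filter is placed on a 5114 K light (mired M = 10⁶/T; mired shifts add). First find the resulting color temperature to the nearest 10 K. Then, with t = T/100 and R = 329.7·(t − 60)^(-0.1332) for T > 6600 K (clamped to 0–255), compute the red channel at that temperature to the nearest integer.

211

M_in = 10⁶/5114 = 195.54; M_out = 195.54 + (-82) = 113.54.
T_out = 10⁶/113.54 = 8807.3 K → 8810 K; t = 88.1.
R = 329.7·(88.1 − 60)^(-0.1332) = 329.7·28.1^(-0.1332) = 329.7·0.64126 = 211.423.
Rounded: 211.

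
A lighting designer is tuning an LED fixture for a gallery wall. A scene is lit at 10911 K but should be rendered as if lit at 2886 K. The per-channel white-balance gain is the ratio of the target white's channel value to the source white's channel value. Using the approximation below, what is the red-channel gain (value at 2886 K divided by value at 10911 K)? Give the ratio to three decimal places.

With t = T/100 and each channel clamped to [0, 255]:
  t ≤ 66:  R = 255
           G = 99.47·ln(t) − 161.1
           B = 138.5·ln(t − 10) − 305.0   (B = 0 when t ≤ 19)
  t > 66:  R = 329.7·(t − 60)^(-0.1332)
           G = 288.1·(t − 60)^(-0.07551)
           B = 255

1.299

At 10911 K (t = 109.11):
  R = 329.7·(109.11 − 60)^(-0.1332) = 329.7·49.11^(-0.1332) = 329.7·0.59530 = 196.271.
At 2886 K (t = 28.86):
  R = 255 by definition for t ≤ 66.
Gain = 255.000 / 196.271 = 1.2992 → 1.299.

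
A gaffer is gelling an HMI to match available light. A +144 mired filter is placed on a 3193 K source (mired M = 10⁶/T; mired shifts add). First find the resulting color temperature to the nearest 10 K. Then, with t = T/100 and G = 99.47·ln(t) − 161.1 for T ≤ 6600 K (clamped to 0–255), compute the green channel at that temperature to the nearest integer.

M_in = 10⁶/3193 = 313.19; M_out = 313.19 + (+144) = 457.19.
T_out = 10⁶/457.19 = 2187.3 K → 2190 K; t = 21.9.
G = 99.47·ln 21.9 − 161.1 = 99.47·3.0865 − 161.1 = 145.913.
Rounded: 146.

146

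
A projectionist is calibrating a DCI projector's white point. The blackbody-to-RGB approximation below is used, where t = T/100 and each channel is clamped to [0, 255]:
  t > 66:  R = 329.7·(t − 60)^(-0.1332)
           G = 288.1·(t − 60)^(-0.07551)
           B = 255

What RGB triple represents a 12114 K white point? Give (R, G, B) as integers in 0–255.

(191, 211, 255)

t = 12114/100 = 121.14; the t > 66 branch applies.
R = 329.7·(121.14 − 60)^(-0.1332) = 329.7·61.14^(-0.1332) = 329.7·0.57818 = 190.625.
G = 288.1·(121.14 − 60)^(-0.07551) = 288.1·61.14^(-0.07551) = 288.1·0.73302 = 211.182.
B = 255 by definition for t > 66.
Rounded: (191, 211, 255).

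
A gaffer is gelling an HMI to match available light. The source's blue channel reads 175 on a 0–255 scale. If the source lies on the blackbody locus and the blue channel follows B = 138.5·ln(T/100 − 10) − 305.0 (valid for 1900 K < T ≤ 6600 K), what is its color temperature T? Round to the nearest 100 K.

4200 K

ln(t − 10) = (175 + 305.0) / 138.5 = 3.4657.
t − 10 = e^3.4657 = 31.999, so t = 41.999.
T = 100·t = 4200 K → 4200 K to the nearest 100 K.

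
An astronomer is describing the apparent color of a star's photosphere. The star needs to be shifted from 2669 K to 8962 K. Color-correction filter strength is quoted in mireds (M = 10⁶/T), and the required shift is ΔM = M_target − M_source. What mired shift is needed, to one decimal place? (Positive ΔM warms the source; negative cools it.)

M_source = 10⁶/2669 = 374.672; M_target = 10⁶/8962 = 111.582.
ΔM = 111.582 − 374.672 = -263.090 → -263.1 mireds, a cooling shift.

-263.1 mireds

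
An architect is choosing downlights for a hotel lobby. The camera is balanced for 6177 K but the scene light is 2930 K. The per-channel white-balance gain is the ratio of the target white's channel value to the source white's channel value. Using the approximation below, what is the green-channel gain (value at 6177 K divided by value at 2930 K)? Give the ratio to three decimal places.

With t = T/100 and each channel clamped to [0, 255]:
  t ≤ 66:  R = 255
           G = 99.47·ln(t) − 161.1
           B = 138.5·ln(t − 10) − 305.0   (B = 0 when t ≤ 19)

1.424

At 2930 K (t = 29.3):
  G = 99.47·ln 29.3 − 161.1 = 99.47·3.3776 − 161.1 = 174.869.
At 6177 K (t = 61.77):
  G = 99.47·ln 61.77 − 161.1 = 99.47·4.1234 − 161.1 = 249.056.
Gain = 249.056 / 174.869 = 1.4242 → 1.424.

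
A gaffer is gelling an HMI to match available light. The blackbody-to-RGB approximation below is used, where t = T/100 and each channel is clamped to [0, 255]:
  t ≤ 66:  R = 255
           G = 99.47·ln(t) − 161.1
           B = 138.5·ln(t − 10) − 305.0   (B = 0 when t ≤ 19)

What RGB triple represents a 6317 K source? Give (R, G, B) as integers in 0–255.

t = 6317/100 = 63.17; the t ≤ 66 branch applies.
R = 255 by definition for t ≤ 66.
G = 99.47·ln 63.17 − 161.1 = 99.47·4.1458 − 161.1 = 251.286.
B = 138.5·ln(63.17 − 10) − 305.0 = 138.5·ln 53.17 − 305.0 = 138.5·3.9735 − 305.0 = 245.329.
Rounded: (255, 251, 245).

(255, 251, 245)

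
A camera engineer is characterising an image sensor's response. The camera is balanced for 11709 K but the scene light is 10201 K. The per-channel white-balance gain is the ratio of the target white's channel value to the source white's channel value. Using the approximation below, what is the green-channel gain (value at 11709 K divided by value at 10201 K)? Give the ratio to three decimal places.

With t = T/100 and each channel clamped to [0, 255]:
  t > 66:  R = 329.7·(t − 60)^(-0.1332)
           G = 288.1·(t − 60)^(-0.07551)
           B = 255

At 10201 K (t = 102.01):
  G = 288.1·(102.01 − 60)^(-0.07551) = 288.1·42.01^(-0.07551) = 288.1·0.75409 = 217.252.
At 11709 K (t = 117.09):
  G = 288.1·(117.09 − 60)^(-0.07551) = 288.1·57.09^(-0.07551) = 288.1·0.73682 = 212.278.
Gain = 212.278 / 217.252 = 0.9771 → 0.977.

0.977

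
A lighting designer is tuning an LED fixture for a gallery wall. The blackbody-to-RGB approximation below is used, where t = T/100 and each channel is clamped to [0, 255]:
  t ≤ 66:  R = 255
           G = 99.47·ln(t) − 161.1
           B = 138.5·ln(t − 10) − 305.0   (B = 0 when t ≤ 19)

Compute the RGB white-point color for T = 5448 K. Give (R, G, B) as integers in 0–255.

(255, 237, 221)

t = 5448/100 = 54.48; the t ≤ 66 branch applies.
R = 255 by definition for t ≤ 66.
G = 99.47·ln 54.48 − 161.1 = 99.47·3.9978 − 161.1 = 236.565.
B = 138.5·ln(54.48 − 10) − 305.0 = 138.5·ln 44.48 − 305.0 = 138.5·3.7950 − 305.0 = 220.613.
Rounded: (255, 237, 221).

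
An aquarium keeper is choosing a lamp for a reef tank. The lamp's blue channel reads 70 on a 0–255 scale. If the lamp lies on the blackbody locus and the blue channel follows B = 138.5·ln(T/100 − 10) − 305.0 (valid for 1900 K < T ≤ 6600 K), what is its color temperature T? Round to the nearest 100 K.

ln(t − 10) = (70 + 305.0) / 138.5 = 2.7076.
t − 10 = e^2.7076 = 14.993, so t = 24.993.
T = 100·t = 2499 K → 2500 K to the nearest 100 K.

2500 K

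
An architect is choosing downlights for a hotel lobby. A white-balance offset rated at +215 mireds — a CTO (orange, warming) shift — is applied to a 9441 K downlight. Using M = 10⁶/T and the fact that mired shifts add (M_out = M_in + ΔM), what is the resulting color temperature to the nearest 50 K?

3100 K

M_in = 10⁶/9441 = 105.92 mireds.
M_out = 105.92 + (+215) = 320.92 mireds.
T_out = 10⁶/320.92 = 3116.0 K → 3100 K.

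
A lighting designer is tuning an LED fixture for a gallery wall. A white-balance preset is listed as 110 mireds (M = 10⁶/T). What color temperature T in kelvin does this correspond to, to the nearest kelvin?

T = 10⁶ / 110 = 9090.91 K → 9091 K.

9091 K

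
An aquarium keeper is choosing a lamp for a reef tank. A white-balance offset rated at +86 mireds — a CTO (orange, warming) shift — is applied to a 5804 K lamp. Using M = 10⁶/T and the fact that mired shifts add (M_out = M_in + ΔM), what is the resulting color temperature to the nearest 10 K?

M_in = 10⁶/5804 = 172.29 mireds.
M_out = 172.29 + (+86) = 258.29 mireds.
T_out = 10⁶/258.29 = 3871.5 K → 3870 K.

3870 K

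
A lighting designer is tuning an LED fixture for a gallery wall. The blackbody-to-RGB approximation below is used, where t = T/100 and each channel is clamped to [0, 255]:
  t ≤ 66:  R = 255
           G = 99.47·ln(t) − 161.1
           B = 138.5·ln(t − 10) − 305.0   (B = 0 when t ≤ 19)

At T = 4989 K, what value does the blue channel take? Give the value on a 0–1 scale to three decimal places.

t = 4989/100 = 49.89; the t ≤ 66 branch applies.
B = 138.5·ln(49.89 − 10) − 305.0 = 138.5·ln 39.89 − 305.0 = 138.5·3.6861 − 305.0 = 205.528.
On a 0–1 scale: 205.528/255 = 0.8060 → 0.806.

0.806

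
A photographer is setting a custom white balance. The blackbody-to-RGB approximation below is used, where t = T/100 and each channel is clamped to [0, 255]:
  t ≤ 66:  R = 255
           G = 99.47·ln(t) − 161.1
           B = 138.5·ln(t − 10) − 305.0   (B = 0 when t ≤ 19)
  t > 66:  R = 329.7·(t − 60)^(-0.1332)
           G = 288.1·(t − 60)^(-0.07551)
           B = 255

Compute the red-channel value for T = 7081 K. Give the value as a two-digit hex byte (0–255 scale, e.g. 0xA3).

0xF0

t = 7081/100 = 70.81; the t > 66 branch applies.
R = 329.7·(70.81 − 60)^(-0.1332) = 329.7·10.81^(-0.1332) = 329.7·0.72827 = 240.112.
Rounded: 240; in hex, 0xF0.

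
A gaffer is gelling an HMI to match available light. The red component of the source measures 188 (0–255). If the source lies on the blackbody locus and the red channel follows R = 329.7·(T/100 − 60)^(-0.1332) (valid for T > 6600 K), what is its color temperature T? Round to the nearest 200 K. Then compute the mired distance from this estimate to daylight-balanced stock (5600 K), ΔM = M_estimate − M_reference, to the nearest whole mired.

-100 mireds

(t − 60)^(-0.1332) = 188/329.7 = 0.57022.
t − 60 = 0.57022^(1/-0.1332) = 0.57022^(-7.508) = 67.848, so t = 127.848.
T = 100·t = 12785 K → 12800 K to the nearest 200 K.
M_estimate = 10⁶/12800 = 78.12; M_reference = 10⁶/5600 = 178.57.
ΔM = 78.12 − 178.57 = -100.45 → -100 mireds.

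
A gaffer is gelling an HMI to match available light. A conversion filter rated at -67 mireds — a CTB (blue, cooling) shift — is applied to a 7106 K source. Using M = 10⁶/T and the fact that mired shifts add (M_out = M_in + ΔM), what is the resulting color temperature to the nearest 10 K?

M_in = 10⁶/7106 = 140.73 mireds.
M_out = 140.73 + (-67) = 73.73 mireds.
T_out = 10⁶/73.73 = 13563.7 K → 13560 K.

13560 K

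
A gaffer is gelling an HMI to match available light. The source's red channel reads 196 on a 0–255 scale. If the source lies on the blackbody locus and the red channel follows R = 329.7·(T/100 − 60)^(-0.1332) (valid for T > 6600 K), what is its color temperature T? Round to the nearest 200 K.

11000 K

(t − 60)^(-0.1332) = 196/329.7 = 0.59448.
t − 60 = 0.59448^(1/-0.1332) = 0.59448^(-7.508) = 49.621, so t = 109.621.
T = 100·t = 10962 K → 11000 K to the nearest 200 K.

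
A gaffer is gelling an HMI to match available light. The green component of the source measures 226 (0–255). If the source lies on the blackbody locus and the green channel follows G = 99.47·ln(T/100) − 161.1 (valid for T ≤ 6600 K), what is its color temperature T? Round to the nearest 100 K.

4900 K

ln t = (226 + 161.1) / 99.47 = 3.8916.
t = e^3.8916 = 48.990.
T = 100·t = 4899 K → 4900 K to the nearest 100 K.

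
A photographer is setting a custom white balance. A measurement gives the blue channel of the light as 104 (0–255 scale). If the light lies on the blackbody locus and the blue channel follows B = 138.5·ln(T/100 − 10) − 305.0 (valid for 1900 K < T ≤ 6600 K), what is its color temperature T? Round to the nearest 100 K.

ln(t − 10) = (104 + 305.0) / 138.5 = 2.9531.
t − 10 = e^2.9531 = 19.165, so t = 29.165.
T = 100·t = 2916 K → 2900 K to the nearest 100 K.

2900 K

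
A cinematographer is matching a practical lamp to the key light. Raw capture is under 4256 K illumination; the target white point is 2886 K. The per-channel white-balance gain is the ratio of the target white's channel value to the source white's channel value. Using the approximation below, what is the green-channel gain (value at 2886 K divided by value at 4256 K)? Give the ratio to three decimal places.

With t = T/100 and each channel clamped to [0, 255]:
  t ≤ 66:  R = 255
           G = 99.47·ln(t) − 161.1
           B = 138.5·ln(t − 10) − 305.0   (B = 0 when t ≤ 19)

At 4256 K (t = 42.56):
  G = 99.47·ln 42.56 − 161.1 = 99.47·3.7509 − 161.1 = 212.003.
At 2886 K (t = 28.86):
  G = 99.47·ln 28.86 − 161.1 = 99.47·3.3625 − 161.1 = 173.364.
Gain = 173.364 / 212.003 = 0.8177 → 0.818.

0.818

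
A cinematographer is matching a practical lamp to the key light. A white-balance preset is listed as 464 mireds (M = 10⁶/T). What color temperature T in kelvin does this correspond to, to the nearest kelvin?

2155 K

T = 10⁶ / 464 = 2155.17 K → 2155 K.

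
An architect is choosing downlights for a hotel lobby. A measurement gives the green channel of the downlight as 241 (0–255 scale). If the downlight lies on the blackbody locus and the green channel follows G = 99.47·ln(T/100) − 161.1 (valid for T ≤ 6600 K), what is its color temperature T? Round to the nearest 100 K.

5700 K

ln t = (241 + 161.1) / 99.47 = 4.0424.
t = e^4.0424 = 56.964.
T = 100·t = 5696 K → 5700 K to the nearest 100 K.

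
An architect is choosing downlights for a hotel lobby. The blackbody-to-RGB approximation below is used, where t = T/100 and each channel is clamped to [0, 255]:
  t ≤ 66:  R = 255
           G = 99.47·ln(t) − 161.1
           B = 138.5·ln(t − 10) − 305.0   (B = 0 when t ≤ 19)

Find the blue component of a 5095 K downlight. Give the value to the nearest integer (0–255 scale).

t = 5095/100 = 50.95; the t ≤ 66 branch applies.
B = 138.5·ln(50.95 − 10) − 305.0 = 138.5·ln 40.95 − 305.0 = 138.5·3.7124 − 305.0 = 209.161.
Rounded: 209.

209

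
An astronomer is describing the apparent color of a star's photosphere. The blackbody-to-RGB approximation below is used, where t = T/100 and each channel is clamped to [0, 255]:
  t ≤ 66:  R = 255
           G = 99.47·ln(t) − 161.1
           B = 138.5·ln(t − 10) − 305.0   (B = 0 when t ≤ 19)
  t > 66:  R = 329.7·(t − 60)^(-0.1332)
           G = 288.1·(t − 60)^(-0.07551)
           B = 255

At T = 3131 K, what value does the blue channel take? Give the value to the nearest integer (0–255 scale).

119

t = 3131/100 = 31.31; the t ≤ 66 branch applies.
B = 138.5·ln(31.31 − 10) − 305.0 = 138.5·ln 21.31 − 305.0 = 138.5·3.0592 − 305.0 = 118.696.
Rounded: 119.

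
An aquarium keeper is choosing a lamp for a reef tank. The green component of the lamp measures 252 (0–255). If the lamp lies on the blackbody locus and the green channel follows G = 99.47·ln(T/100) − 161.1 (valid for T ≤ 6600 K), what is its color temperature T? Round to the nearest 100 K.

ln t = (252 + 161.1) / 99.47 = 4.1530.
t = e^4.1530 = 63.625.
T = 100·t = 6363 K → 6400 K to the nearest 100 K.

6400 K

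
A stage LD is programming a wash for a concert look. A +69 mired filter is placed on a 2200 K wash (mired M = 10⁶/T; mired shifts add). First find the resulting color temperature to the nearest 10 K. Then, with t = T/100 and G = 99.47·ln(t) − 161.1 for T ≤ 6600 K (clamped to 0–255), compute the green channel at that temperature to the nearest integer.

132

M_in = 10⁶/2200 = 454.55; M_out = 454.55 + (+69) = 523.55.
T_out = 10⁶/523.55 = 1910.1 K → 1910 K; t = 19.1.
G = 99.47·ln 19.1 − 161.1 = 99.47·2.9497 − 161.1 = 132.305.
Rounded: 132.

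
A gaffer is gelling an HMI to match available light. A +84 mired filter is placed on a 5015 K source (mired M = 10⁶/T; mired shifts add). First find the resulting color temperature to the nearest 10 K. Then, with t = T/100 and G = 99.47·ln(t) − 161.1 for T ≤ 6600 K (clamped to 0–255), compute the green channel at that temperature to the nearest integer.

193

M_in = 10⁶/5015 = 199.40; M_out = 199.40 + (+84) = 283.40.
T_out = 10⁶/283.40 = 3528.6 K → 3530 K; t = 35.3.
G = 99.47·ln 35.3 − 161.1 = 99.47·3.5639 − 161.1 = 193.399.
Rounded: 193.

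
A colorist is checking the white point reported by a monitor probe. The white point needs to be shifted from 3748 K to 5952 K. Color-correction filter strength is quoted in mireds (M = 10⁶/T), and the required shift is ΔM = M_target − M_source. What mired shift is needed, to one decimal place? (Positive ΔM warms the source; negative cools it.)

M_source = 10⁶/3748 = 266.809; M_target = 10⁶/5952 = 168.011.
ΔM = 168.011 − 266.809 = -98.798 → -98.8 mireds, a cooling shift.

-98.8 mireds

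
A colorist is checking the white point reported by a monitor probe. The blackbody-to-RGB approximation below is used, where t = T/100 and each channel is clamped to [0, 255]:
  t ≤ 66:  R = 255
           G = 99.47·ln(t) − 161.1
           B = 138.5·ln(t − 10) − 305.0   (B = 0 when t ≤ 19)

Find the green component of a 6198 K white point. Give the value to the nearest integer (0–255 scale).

t = 6198/100 = 61.98; the t ≤ 66 branch applies.
G = 99.47·ln 61.98 − 161.1 = 99.47·4.1268 − 161.1 = 249.394.
Rounded: 249.

249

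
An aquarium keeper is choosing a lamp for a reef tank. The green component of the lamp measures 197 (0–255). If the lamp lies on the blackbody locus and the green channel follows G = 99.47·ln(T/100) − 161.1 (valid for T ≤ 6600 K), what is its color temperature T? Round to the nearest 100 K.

3700 K

ln t = (197 + 161.1) / 99.47 = 3.6001.
t = e^3.6001 = 36.601.
T = 100·t = 3660 K → 3700 K to the nearest 100 K.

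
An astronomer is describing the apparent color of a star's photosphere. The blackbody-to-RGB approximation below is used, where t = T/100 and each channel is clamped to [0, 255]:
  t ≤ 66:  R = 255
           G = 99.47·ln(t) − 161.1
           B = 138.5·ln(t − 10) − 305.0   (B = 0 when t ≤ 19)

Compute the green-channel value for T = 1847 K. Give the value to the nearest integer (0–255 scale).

129

t = 1847/100 = 18.47; the t ≤ 66 branch applies.
G = 99.47·ln 18.47 − 161.1 = 99.47·2.9161 − 161.1 = 128.969.
Rounded: 129.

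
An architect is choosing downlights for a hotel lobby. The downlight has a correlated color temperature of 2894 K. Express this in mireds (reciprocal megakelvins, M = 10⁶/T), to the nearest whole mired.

M = 10⁶ / 2894 = 345.543 → 346 mireds.

346 mireds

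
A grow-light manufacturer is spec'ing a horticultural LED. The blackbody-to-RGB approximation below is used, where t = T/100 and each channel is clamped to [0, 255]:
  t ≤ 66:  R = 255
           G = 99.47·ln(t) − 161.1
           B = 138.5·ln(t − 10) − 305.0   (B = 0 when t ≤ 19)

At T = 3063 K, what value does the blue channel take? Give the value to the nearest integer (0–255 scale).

t = 3063/100 = 30.63; the t ≤ 66 branch applies.
B = 138.5·ln(30.63 − 10) − 305.0 = 138.5·ln 20.63 − 305.0 = 138.5·3.0267 − 305.0 = 114.204.
Rounded: 114.

114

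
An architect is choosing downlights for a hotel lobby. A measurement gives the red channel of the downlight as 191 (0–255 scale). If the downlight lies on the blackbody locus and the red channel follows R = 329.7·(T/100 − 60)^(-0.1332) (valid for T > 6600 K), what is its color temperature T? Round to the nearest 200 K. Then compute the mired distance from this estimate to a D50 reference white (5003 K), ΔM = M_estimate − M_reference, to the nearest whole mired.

(t − 60)^(-0.1332) = 191/329.7 = 0.57931.
t − 60 = 0.57931^(1/-0.1332) = 0.57931^(-7.508) = 60.245, so t = 120.245.
T = 100·t = 12025 K → 12000 K to the nearest 200 K.
M_estimate = 10⁶/12000 = 83.33; M_reference = 10⁶/5003 = 199.88.
ΔM = 83.33 − 199.88 = -116.55 → -117 mireds.

-117 mireds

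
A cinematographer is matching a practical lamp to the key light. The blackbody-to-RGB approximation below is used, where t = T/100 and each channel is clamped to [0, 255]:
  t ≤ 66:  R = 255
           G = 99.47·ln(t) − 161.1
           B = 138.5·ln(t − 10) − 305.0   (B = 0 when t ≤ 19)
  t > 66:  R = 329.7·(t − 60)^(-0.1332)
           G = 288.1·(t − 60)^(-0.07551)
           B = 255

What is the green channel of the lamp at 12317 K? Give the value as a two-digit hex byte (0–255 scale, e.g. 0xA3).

t = 12317/100 = 123.17; the t > 66 branch applies.
G = 288.1·(123.17 − 60)^(-0.07551) = 288.1·63.17^(-0.07551) = 288.1·0.73121 = 210.662.
Rounded: 211; in hex, 0xD3.

0xD3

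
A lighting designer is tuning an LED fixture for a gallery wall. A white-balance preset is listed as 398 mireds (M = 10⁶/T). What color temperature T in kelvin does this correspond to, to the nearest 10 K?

2510 K

T = 10⁶ / 398 = 2512.56 K → 2510 K.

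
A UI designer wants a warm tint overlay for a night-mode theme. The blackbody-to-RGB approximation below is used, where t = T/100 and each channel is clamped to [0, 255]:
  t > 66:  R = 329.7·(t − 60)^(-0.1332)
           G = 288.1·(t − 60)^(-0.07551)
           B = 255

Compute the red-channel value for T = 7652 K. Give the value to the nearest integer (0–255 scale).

t = 7652/100 = 76.52; the t > 66 branch applies.
R = 329.7·(76.52 − 60)^(-0.1332) = 329.7·16.52^(-0.1332) = 329.7·0.68827 = 226.924.
Rounded: 227.

227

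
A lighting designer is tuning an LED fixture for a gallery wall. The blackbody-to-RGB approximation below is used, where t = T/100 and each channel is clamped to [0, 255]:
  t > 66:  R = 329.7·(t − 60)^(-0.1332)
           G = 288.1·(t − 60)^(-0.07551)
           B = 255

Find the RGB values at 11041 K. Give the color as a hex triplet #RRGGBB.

#C4D6FF

t = 11041/100 = 110.41; the t > 66 branch applies.
R = 329.7·(110.41 − 60)^(-0.1332) = 329.7·50.41^(-0.1332) = 329.7·0.59323 = 195.589.
G = 288.1·(110.41 − 60)^(-0.07551) = 288.1·50.41^(-0.07551) = 288.1·0.74378 = 214.282.
B = 255 by definition for t > 66.
Rounded: (196, 214, 255).
In hex: #C4D6FF.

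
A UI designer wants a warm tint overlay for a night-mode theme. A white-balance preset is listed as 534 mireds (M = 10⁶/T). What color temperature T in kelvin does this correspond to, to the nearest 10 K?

T = 10⁶ / 534 = 1872.66 K → 1870 K.

1870 K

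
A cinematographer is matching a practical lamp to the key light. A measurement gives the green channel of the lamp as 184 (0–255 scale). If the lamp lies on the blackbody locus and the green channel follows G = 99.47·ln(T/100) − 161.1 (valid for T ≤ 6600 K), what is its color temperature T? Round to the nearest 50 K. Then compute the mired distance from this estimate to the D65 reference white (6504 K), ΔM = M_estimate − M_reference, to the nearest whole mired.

+159 mireds

ln t = (184 + 161.1) / 99.47 = 3.4694.
t = e^3.4694 = 32.117.
T = 100·t = 3212 K → 3200 K to the nearest 50 K.
M_estimate = 10⁶/3200 = 312.50; M_reference = 10⁶/6504 = 153.75.
ΔM = 312.50 − 153.75 = 158.75 → +159 mireds.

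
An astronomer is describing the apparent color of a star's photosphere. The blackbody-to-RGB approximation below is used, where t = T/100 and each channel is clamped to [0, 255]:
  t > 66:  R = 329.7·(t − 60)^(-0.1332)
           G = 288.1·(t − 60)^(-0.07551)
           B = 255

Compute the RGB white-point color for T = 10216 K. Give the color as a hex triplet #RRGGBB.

t = 10216/100 = 102.16; the t > 66 branch applies.
R = 329.7·(102.16 − 60)^(-0.1332) = 329.7·42.16^(-0.1332) = 329.7·0.60752 = 200.301.
G = 288.1·(102.16 − 60)^(-0.07551) = 288.1·42.16^(-0.07551) = 288.1·0.75388 = 217.194.
B = 255 by definition for t > 66.
Rounded: (200, 217, 255).
In hex: #C8D9FF.

#C8D9FF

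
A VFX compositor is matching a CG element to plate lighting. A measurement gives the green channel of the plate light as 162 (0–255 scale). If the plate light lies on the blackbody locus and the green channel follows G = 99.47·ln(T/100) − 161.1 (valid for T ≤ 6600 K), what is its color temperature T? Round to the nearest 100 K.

2600 K

ln t = (162 + 161.1) / 99.47 = 3.2482.
t = e^3.2482 = 25.744.
T = 100·t = 2574 K → 2600 K to the nearest 100 K.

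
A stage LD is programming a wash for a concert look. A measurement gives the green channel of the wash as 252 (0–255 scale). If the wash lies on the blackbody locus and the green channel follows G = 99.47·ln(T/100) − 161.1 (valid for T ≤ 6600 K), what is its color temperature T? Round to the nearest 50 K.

ln t = (252 + 161.1) / 99.47 = 4.1530.
t = e^4.1530 = 63.625.
T = 100·t = 6363 K → 6350 K to the nearest 50 K.

6350 K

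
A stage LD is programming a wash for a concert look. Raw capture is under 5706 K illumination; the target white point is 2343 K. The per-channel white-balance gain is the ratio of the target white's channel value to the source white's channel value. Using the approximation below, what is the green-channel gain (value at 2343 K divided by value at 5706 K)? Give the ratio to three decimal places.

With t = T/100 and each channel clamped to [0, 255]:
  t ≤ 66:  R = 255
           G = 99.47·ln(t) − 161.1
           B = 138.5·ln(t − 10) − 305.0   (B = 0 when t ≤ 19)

At 5706 K (t = 57.06):
  G = 99.47·ln 57.06 − 161.1 = 99.47·4.0441 − 161.1 = 241.167.
At 2343 K (t = 23.43):
  G = 99.47·ln 23.43 − 161.1 = 99.47·3.1540 − 161.1 = 152.630.
Gain = 152.630 / 241.167 = 0.6329 → 0.633.

0.633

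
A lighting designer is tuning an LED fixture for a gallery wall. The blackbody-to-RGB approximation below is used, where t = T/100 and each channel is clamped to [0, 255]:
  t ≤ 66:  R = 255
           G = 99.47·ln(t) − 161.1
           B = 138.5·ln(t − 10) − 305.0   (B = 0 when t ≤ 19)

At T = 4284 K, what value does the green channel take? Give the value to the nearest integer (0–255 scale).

t = 4284/100 = 42.84; the t ≤ 66 branch applies.
G = 99.47·ln 42.84 − 161.1 = 99.47·3.7575 − 161.1 = 212.656.
Rounded: 213.

213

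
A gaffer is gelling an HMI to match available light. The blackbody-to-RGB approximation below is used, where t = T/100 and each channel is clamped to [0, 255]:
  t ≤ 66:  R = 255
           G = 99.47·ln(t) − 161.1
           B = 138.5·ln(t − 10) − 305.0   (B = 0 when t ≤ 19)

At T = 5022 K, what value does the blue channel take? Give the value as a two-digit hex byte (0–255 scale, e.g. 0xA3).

0xCF

t = 5022/100 = 50.22; the t ≤ 66 branch applies.
B = 138.5·ln(50.22 − 10) − 305.0 = 138.5·ln 40.22 − 305.0 = 138.5·3.6944 − 305.0 = 206.669.
Rounded: 207; in hex, 0xCF.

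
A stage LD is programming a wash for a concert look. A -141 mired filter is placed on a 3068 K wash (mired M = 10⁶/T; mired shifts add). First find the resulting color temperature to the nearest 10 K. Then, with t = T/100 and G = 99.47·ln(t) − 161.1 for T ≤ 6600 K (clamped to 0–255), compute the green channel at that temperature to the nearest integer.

M_in = 10⁶/3068 = 325.95; M_out = 325.95 + (-141) = 184.95.
T_out = 10⁶/184.95 = 5407.0 K → 5410 K; t = 54.1.
G = 99.47·ln 54.1 − 161.1 = 99.47·3.9908 − 161.1 = 235.868.
Rounded: 236.

236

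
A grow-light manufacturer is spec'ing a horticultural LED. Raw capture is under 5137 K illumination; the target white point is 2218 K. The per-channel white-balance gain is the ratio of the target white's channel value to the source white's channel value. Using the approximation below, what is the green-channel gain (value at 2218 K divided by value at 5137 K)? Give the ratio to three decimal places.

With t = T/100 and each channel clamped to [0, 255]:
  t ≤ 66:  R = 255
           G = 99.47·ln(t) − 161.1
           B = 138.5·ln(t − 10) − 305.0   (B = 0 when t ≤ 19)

0.638

At 5137 K (t = 51.37):
  G = 99.47·ln 51.37 − 161.1 = 99.47·3.9391 − 161.1 = 230.718.
At 2218 K (t = 22.18):
  G = 99.47·ln 22.18 − 161.1 = 99.47·3.0992 − 161.1 = 147.177.
Gain = 147.177 / 230.718 = 0.6379 → 0.638.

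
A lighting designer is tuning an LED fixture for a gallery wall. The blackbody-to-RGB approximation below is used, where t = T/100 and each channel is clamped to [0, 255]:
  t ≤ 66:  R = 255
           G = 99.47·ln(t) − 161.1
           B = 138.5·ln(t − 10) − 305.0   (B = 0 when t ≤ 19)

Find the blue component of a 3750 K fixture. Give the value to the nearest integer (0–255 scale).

t = 3750/100 = 37.5; the t ≤ 66 branch applies.
B = 138.5·ln(37.5 − 10) − 305.0 = 138.5·ln 27.5 − 305.0 = 138.5·3.3142 − 305.0 = 154.015.
Rounded: 154.

154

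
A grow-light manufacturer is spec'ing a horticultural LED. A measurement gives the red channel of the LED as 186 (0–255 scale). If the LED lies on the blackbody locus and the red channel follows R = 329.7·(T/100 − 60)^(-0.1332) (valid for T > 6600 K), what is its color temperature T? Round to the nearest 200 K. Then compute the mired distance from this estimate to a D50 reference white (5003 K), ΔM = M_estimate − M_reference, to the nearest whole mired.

(t − 60)^(-0.1332) = 186/329.7 = 0.56415.
t − 60 = 0.56415^(1/-0.1332) = 0.56415^(-7.508) = 73.521, so t = 133.521.
T = 100·t = 13352 K → 13400 K to the nearest 200 K.
M_estimate = 10⁶/13400 = 74.63; M_reference = 10⁶/5003 = 199.88.
ΔM = 74.63 − 199.88 = -125.25 → -125 mireds.

-125 mireds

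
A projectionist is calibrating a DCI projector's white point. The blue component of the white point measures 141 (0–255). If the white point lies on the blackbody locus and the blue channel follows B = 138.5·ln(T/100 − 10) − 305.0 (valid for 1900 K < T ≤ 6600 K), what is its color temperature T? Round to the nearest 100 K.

ln(t − 10) = (141 + 305.0) / 138.5 = 3.2202.
t − 10 = e^3.2202 = 25.034, so t = 35.034.
T = 100·t = 3503 K → 3500 K to the nearest 100 K.

3500 K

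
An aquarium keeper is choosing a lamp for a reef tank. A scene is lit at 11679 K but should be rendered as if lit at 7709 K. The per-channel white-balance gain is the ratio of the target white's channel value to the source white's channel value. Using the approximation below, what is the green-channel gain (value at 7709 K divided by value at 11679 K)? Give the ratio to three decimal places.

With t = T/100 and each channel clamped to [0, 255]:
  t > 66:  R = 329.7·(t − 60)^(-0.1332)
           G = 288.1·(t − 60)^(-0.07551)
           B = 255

1.095

At 11679 K (t = 116.79):
  G = 288.1·(116.79 − 60)^(-0.07551) = 288.1·56.79^(-0.07551) = 288.1·0.73711 = 212.363.
At 7709 K (t = 77.09):
  G = 288.1·(77.09 − 60)^(-0.07551) = 288.1·17.09^(-0.07551) = 288.1·0.80708 = 232.519.
Gain = 232.519 / 212.363 = 1.0949 → 1.095.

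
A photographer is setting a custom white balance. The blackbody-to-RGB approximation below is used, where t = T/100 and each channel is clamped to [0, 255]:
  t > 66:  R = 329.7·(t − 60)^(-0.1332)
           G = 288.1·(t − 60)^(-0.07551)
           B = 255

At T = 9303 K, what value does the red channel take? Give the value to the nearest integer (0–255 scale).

207

t = 9303/100 = 93.03; the t > 66 branch applies.
R = 329.7·(93.03 − 60)^(-0.1332) = 329.7·33.03^(-0.1332) = 329.7·0.62760 = 206.919.
Rounded: 207.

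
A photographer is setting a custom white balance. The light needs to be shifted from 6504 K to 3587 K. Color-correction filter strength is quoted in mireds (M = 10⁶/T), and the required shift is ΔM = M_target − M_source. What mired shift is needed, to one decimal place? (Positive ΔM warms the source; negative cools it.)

M_source = 10⁶/6504 = 153.752; M_target = 10⁶/3587 = 278.784.
ΔM = 278.784 − 153.752 = 125.033 → +125.0 mireds, a warming shift.

+125.0 mireds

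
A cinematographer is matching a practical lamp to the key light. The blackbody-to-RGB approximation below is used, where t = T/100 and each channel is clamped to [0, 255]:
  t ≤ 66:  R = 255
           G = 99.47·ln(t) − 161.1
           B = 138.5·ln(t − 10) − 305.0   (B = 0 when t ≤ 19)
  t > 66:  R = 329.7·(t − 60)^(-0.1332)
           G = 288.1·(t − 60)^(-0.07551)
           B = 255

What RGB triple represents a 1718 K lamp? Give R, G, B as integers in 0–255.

t = 1718/100 = 17.18; the t ≤ 66 branch applies.
R = 255 by definition for t ≤ 66.
G = 99.47·ln 17.18 − 161.1 = 99.47·2.8437 − 161.1 = 121.767.
t = 17.18 ≤ 19, so B = 0.
Rounded: (255, 122, 0).

R=255, G=122, B=0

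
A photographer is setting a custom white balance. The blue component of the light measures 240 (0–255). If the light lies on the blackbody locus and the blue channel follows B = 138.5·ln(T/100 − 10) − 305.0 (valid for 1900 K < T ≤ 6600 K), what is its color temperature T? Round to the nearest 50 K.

ln(t − 10) = (240 + 305.0) / 138.5 = 3.9350.
t − 10 = e^3.9350 = 51.163, so t = 61.163.
T = 100·t = 6116 K → 6100 K to the nearest 50 K.

6100 K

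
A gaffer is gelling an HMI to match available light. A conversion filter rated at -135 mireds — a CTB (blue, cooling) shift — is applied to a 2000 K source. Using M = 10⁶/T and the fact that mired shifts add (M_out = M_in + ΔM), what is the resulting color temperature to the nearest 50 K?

M_in = 10⁶/2000 = 500.00 mireds.
M_out = 500.00 + (-135) = 365.00 mireds.
T_out = 10⁶/365.00 = 2739.7 K → 2750 K.

2750 K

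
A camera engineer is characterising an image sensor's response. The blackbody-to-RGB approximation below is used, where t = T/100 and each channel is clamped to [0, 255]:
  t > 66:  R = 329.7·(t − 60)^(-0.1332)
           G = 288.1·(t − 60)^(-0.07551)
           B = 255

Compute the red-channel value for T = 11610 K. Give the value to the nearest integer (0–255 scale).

193

t = 11610/100 = 116.1; the t > 66 branch applies.
R = 329.7·(116.1 − 60)^(-0.1332) = 329.7·56.1^(-0.1332) = 329.7·0.58484 = 192.822.
Rounded: 193.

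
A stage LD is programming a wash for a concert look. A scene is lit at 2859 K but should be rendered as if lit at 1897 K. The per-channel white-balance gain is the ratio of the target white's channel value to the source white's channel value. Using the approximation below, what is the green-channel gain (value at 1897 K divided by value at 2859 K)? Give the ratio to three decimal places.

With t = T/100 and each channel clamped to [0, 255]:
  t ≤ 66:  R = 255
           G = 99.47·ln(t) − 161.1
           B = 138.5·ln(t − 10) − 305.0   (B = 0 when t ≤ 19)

At 2859 K (t = 28.59):
  G = 99.47·ln 28.59 − 161.1 = 99.47·3.3531 − 161.1 = 172.429.
At 1897 K (t = 18.97):
  G = 99.47·ln 18.97 − 161.1 = 99.47·2.9429 − 161.1 = 131.626.
Gain = 131.626 / 172.429 = 0.7634 → 0.763.

0.763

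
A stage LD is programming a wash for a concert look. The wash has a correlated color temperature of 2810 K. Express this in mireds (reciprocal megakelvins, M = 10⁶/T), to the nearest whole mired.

M = 10⁶ / 2810 = 355.872 → 356 mireds.

356 mireds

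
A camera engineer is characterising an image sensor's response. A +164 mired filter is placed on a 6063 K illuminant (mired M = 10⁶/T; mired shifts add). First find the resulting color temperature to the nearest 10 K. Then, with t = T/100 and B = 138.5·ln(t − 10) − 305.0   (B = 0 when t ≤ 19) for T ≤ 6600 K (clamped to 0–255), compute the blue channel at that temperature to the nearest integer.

M_in = 10⁶/6063 = 164.93; M_out = 164.93 + (+164) = 328.93.
T_out = 10⁶/328.93 = 3040.1 K → 3040 K; t = 30.4.
B = 138.5·ln(30.4 − 10) − 305.0 = 138.5·ln 20.4 − 305.0 = 138.5·3.0155 − 305.0 = 112.652.
Rounded: 113.

113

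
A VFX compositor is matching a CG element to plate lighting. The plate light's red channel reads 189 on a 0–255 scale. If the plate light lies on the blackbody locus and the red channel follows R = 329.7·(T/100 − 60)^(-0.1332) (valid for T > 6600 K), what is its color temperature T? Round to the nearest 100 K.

(t − 60)^(-0.1332) = 189/329.7 = 0.57325.
t − 60 = 0.57325^(1/-0.1332) = 0.57325^(-7.508) = 65.199, so t = 125.199.
T = 100·t = 12520 K → 12500 K to the nearest 100 K.

12500 K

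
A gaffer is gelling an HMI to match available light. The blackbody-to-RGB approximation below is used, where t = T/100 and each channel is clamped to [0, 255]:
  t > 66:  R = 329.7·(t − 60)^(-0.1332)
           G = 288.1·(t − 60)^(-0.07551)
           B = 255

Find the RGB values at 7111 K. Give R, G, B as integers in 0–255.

R=239, G=240, B=255

t = 7111/100 = 71.11; the t > 66 branch applies.
R = 329.7·(71.11 − 60)^(-0.1332) = 329.7·11.11^(-0.1332) = 329.7·0.72562 = 239.238.
G = 288.1·(71.11 − 60)^(-0.07551) = 288.1·11.11^(-0.07551) = 288.1·0.83375 = 240.205.
B = 255 by definition for t > 66.
Rounded: (239, 240, 255).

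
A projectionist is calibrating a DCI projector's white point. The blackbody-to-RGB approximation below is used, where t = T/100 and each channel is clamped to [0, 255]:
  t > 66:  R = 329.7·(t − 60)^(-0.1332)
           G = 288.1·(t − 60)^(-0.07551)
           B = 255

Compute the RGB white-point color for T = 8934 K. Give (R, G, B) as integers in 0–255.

(210, 223, 255)

t = 8934/100 = 89.34; the t > 66 branch applies.
R = 329.7·(89.34 − 60)^(-0.1332) = 329.7·29.34^(-0.1332) = 329.7·0.63758 = 210.210.
G = 288.1·(89.34 − 60)^(-0.07551) = 288.1·29.34^(-0.07551) = 288.1·0.77480 = 223.221.
B = 255 by definition for t > 66.
Rounded: (210, 223, 255).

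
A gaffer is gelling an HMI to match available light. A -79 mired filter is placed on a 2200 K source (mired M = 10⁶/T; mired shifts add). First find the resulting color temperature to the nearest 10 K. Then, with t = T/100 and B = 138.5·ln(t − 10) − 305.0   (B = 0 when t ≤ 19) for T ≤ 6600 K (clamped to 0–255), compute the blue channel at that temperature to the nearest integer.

M_in = 10⁶/2200 = 454.55; M_out = 454.55 + (-79) = 375.55.
T_out = 10⁶/375.55 = 2662.8 K → 2660 K; t = 26.6.
B = 138.5·ln(26.6 − 10) − 305.0 = 138.5·ln 16.6 − 305.0 = 138.5·2.8094 − 305.0 = 84.102.
Rounded: 84.

84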